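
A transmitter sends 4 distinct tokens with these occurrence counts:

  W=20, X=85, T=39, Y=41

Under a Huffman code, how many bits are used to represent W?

3

Huffman merges, smallest pair first:
combine W(20), T(39) → 59
combine Y(41), 59 → 100
combine X(85), 100 → 185
W sits 3 levels below the root, so its codeword is 3 bits.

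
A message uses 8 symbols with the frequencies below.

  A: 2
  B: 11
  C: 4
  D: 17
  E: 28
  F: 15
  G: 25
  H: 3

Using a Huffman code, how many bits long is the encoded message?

276

Build the Huffman tree bottom-up:
combine A(2), H(3) → 5
combine C(4), 5 → 9
combine 9, B(11) → 20
combine F(15), D(17) → 32
combine 20, G(25) → 45
combine E(28), 32 → 60
combine 45, 60 → 105
Total encoded bits = sum of merged weights = 5 + 9 + 20 + 32 + 45 + 60 + 105 = 276.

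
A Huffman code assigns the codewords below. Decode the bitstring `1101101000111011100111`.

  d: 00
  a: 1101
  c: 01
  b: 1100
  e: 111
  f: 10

affdecbe

Read left to right; each codeword is recognised as soon as it completes (prefix code):
  1101→a | 10→f | 10→f | 00→d | 111→e | 01→c | 1100→b | 111→e
Decoded message: affdecbe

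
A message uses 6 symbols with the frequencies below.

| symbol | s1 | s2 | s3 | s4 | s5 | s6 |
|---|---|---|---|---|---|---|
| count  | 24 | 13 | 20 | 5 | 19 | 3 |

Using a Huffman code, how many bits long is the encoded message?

197

Build the Huffman tree bottom-up:
merge s6(3) and s4(5): 8
merge 8 and s2(13): 21
merge s5(19) and s3(20): 39
merge 21 and s1(24): 45
merge 39 and 45: 84
Each symbol's bit-cost is frequency × depth; summing gives 197 bits (equivalently 8 + 21 + 39 + 45 + 84).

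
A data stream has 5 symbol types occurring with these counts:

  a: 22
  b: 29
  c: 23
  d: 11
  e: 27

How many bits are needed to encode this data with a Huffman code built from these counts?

257

Greedily combine the two least-frequent nodes:
merge d(11) and a(22): 33
merge c(23) and e(27): 50
merge b(29) and 33: 62
merge 50 and 62: 112
Total encoded bits = sum of merged weights = 33 + 50 + 62 + 112 = 257.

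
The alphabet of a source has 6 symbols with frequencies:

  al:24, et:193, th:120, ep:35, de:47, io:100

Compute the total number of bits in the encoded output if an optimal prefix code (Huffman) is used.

1203

Merge the two smallest weights repeatedly:
al(24) + ep(35) → 59
de(47) + 59 → 106
io(100) + 106 → 206
th(120) + et(193) → 313
206 + 313 → 519
Total encoded bits = sum of merged weights = 59 + 106 + 206 + 313 + 519 = 1203.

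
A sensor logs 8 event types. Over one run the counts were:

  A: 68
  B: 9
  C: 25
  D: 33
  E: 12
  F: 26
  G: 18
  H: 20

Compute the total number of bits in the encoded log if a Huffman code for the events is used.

Build the Huffman tree bottom-up:
combine B(9), E(12) → 21
combine G(18), H(20) → 38
combine 21, C(25) → 46
combine F(26), D(33) → 59
combine 38, 46 → 84
combine 59, A(68) → 127
combine 84, 127 → 211
The encoded length is the sum of every internal node's weight: 21 + 38 + 46 + 59 + 84 + 127 + 211 = 586 bits.

586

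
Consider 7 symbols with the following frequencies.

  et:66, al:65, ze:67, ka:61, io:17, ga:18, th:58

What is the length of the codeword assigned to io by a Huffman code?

4

Build the tree from the bottom:
io(17) + ga(18) → 35
35 + th(58) → 93
ka(61) + al(65) → 126
et(66) + ze(67) → 133
93 + 126 → 219
133 + 219 → 352
The subtree containing io is merged 4 times, so code length = 4.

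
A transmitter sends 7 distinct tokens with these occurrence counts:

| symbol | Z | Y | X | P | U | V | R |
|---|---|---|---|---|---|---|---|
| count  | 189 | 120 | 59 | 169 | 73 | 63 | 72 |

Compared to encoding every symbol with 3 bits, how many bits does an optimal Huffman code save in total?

Fixed-length: 3 bits × 745 symbols = 2235 bits.
Huffman merges:
merge X(59) and V(63): 122
merge R(72) and U(73): 145
merge Y(120) and 122: 242
merge 145 and P(169): 314
merge Z(189) and 242: 431
merge 314 and 431: 745
Huffman total = 122 + 145 + 242 + 314 + 431 + 745 = 1999 bits.
Saving = 2235 − 1999 = 236 bits.

236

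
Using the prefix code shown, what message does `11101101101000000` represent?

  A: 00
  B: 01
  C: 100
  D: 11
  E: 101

DEEEAAA

Read left to right; each codeword is recognised as soon as it completes (prefix code):
  11→D | 101→E | 101→E | 101→E | 00→A | 00→A | 00→A
Decoded message: DEEEAAA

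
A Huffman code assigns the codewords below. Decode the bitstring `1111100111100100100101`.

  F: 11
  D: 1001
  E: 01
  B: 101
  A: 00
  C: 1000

Read left to right; each codeword is recognised as soon as it completes (prefix code):
  11→F | 11→F | 1001→D | 11→F | 1001→D | 00→A | 1001→D | 01→E
Decoded message: FFDFDADE

FFDFDADE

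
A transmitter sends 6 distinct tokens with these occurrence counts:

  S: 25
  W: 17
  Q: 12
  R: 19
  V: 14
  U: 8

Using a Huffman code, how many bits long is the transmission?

Greedily combine the two least-frequent nodes:
merge U(8) and Q(12): 20
merge V(14) and W(17): 31
merge R(19) and 20: 39
merge S(25) and 31: 56
merge 39 and 56: 95
The encoded length is the sum of every internal node's weight: 20 + 31 + 39 + 56 + 95 = 241 bits.

241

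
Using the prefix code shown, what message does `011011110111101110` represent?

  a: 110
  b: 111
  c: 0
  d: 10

cabdbdbc

Read left to right; each codeword is recognised as soon as it completes (prefix code):
  0→c | 110→a | 111→b | 10→d | 111→b | 10→d | 111→b | 0→c
Decoded message: cabdbdbc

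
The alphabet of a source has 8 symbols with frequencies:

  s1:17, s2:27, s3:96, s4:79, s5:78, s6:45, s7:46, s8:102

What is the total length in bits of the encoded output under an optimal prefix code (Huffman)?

Greedily combine the two least-frequent nodes:
merge s1(17) and s2(27): 44
merge 44 and s6(45): 89
merge s7(46) and s5(78): 124
merge s4(79) and 89: 168
merge s3(96) and s8(102): 198
merge 124 and 168: 292
merge 198 and 292: 490
Total encoded bits = sum of merged weights = 44 + 89 + 124 + 168 + 198 + 292 + 490 = 1405.

1405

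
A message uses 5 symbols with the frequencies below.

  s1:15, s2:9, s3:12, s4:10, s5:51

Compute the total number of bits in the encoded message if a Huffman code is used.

Greedily combine the two least-frequent nodes:
s2(9) + s4(10) → 19
s3(12) + s1(15) → 27
19 + 27 → 46
46 + s5(51) → 97
The encoded length is the sum of every internal node's weight: 19 + 27 + 46 + 97 = 189 bits.

189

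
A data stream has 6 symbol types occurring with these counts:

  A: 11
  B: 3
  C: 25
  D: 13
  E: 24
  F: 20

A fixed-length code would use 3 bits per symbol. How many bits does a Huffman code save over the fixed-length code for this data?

55

Fixed-length: 3 bits × 96 symbols = 288 bits.
Huffman merges:
combine B(3), A(11) → 14
combine D(13), 14 → 27
combine F(20), E(24) → 44
combine C(25), 27 → 52
combine 44, 52 → 96
Huffman total = 14 + 27 + 44 + 52 + 96 = 233 bits.
Saving = 288 − 233 = 55 bits.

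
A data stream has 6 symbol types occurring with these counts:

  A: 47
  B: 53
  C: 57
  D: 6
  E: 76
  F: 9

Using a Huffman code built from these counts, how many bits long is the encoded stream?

Build the Huffman tree bottom-up:
combine D(6), F(9) → 15
combine 15, A(47) → 62
combine B(53), C(57) → 110
combine 62, E(76) → 138
combine 110, 138 → 248
Total encoded bits = sum of merged weights = 15 + 62 + 110 + 138 + 248 = 573.

573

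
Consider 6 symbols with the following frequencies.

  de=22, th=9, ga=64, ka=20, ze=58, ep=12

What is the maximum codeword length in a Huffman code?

Merge the two lowest-weight nodes at each step:
merge th(9) and ep(12): 21
merge ka(20) and 21: 41
merge de(22) and 41: 63
merge ze(58) and 63: 121
merge ga(64) and 121: 185
The rarest symbols sit at the bottom; the longest codeword is 5 bits.

5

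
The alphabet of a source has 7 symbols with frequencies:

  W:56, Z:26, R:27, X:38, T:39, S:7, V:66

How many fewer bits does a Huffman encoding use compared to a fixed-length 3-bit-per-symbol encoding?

Fixed-length: 3 bits × 259 symbols = 777 bits.
Huffman merges:
S(7) + Z(26) → 33
R(27) + 33 → 60
X(38) + T(39) → 77
W(56) + 60 → 116
V(66) + 77 → 143
116 + 143 → 259
Huffman total = 33 + 60 + 77 + 116 + 143 + 259 = 688 bits.
Saving = 777 − 688 = 89 bits.

89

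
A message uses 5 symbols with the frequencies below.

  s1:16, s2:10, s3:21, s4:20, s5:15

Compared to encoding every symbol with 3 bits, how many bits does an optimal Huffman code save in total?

57

Fixed-length: 3 bits × 82 symbols = 246 bits.
Huffman merges:
combine s2(10), s5(15) → 25
combine s1(16), s4(20) → 36
combine s3(21), 25 → 46
combine 36, 46 → 82
Huffman total = 25 + 36 + 46 + 82 = 189 bits.
Saving = 246 − 189 = 57 bits.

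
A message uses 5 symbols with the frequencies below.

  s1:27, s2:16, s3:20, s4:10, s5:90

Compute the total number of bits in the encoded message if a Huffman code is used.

Greedily combine the two least-frequent nodes:
combine s4(10), s2(16) → 26
combine s3(20), 26 → 46
combine s1(27), 46 → 73
combine 73, s5(90) → 163
Total encoded bits = sum of merged weights = 26 + 46 + 73 + 163 = 308.

308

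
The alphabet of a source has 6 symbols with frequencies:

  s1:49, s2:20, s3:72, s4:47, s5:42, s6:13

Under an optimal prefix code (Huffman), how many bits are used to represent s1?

2

Huffman merges, smallest pair first:
merge s6(13) and s2(20): 33
merge 33 and s5(42): 75
merge s4(47) and s1(49): 96
merge s3(72) and 75: 147
merge 96 and 147: 243
s1 sits 2 levels below the root, so its codeword is 2 bits.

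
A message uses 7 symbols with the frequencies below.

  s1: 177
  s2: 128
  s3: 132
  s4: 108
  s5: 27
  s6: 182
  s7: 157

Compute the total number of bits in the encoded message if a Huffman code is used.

Merge the two smallest weights repeatedly:
s5(27) + s4(108) → 135
s2(128) + s3(132) → 260
135 + s7(157) → 292
s1(177) + s6(182) → 359
260 + 292 → 552
359 + 552 → 911
Total encoded bits = sum of merged weights = 135 + 260 + 292 + 359 + 552 + 911 = 2509.

2509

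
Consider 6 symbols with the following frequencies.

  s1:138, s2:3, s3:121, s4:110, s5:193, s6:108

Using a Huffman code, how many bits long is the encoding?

Merge the two smallest weights repeatedly:
s2(3) + s6(108) → 111
s4(110) + 111 → 221
s3(121) + s1(138) → 259
s5(193) + 221 → 414
259 + 414 → 673
The encoded length is the sum of every internal node's weight: 111 + 221 + 259 + 414 + 673 = 1678 bits.

1678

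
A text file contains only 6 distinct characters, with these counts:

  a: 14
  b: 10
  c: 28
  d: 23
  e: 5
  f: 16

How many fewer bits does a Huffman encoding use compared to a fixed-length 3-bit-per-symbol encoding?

Fixed-length: 3 bits × 96 symbols = 288 bits.
Huffman merges:
e(5) + b(10) → 15
a(14) + 15 → 29
f(16) + d(23) → 39
c(28) + 29 → 57
39 + 57 → 96
Huffman total = 15 + 29 + 39 + 57 + 96 = 236 bits.
Saving = 288 − 236 = 52 bits.

52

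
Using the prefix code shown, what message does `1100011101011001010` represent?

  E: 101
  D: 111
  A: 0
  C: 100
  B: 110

BAADAECEA

Read left to right; each codeword is recognised as soon as it completes (prefix code):
  110→B | 0→A | 0→A | 111→D | 0→A | 101→E | 100→C | 101→E | 0→A
Decoded message: BAADAECEA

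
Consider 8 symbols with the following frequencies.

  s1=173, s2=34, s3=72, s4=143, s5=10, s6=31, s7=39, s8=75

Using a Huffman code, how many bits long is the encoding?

Greedily combine the two least-frequent nodes:
s5(10) + s6(31) → 41
s2(34) + s7(39) → 73
41 + s3(72) → 113
73 + s8(75) → 148
113 + s4(143) → 256
148 + s1(173) → 321
256 + 321 → 577
Total encoded bits = sum of merged weights = 41 + 73 + 113 + 148 + 256 + 321 + 577 = 1529.

1529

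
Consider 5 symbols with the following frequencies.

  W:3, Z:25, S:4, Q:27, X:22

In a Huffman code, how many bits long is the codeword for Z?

2

Repeatedly merge the two smallest:
merge W(3) and S(4): 7
merge 7 and X(22): 29
merge Z(25) and Q(27): 52
merge 29 and 52: 81
Z's leaf is at depth 2, giving a 2-bit codeword.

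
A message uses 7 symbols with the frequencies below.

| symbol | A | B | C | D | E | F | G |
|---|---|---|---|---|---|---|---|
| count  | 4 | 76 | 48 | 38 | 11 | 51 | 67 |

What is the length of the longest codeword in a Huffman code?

Merge the two lowest-weight nodes at each step:
combine A(4), E(11) → 15
combine 15, D(38) → 53
combine C(48), F(51) → 99
combine 53, G(67) → 120
combine B(76), 99 → 175
combine 120, 175 → 295
The first pair merged (A, E) ends up deepest, at depth 4.

4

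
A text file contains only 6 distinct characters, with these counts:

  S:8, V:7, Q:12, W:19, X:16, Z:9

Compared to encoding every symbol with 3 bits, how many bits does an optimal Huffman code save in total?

Fixed-length: 3 bits × 71 symbols = 213 bits.
Huffman merges:
merge V(7) and S(8): 15
merge Z(9) and Q(12): 21
merge 15 and X(16): 31
merge W(19) and 21: 40
merge 31 and 40: 71
Huffman total = 15 + 21 + 31 + 40 + 71 = 178 bits.
Saving = 213 − 178 = 35 bits.

35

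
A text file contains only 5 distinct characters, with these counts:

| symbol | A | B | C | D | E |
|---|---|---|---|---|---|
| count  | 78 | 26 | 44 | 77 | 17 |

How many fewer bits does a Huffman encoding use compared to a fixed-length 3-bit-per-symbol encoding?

Fixed-length: 3 bits × 242 symbols = 726 bits.
Huffman merges:
E(17) + B(26) → 43
43 + C(44) → 87
D(77) + A(78) → 155
87 + 155 → 242
Huffman total = 43 + 87 + 155 + 242 = 527 bits.
Saving = 726 − 527 = 199 bits.

199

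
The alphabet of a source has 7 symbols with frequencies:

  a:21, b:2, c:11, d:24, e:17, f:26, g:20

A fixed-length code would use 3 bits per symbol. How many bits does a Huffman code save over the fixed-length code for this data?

37

Fixed-length: 3 bits × 121 symbols = 363 bits.
Huffman merges:
b(2) + c(11) → 13
13 + e(17) → 30
g(20) + a(21) → 41
d(24) + f(26) → 50
30 + 41 → 71
50 + 71 → 121
Huffman total = 13 + 30 + 41 + 50 + 71 + 121 = 326 bits.
Saving = 363 − 326 = 37 bits.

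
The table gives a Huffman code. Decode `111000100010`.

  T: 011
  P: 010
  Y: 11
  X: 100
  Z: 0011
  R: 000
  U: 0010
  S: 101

Read left to right; each codeword is recognised as soon as it completes (prefix code):
  11→Y | 100→X | 010→P | 0010→U
Decoded message: YXPU

YXPU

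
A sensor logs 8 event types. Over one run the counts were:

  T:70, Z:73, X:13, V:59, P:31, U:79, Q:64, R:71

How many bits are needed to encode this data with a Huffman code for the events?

1345

Build the Huffman tree bottom-up:
merge X(13) and P(31): 44
merge 44 and V(59): 103
merge Q(64) and T(70): 134
merge R(71) and Z(73): 144
merge U(79) and 103: 182
merge 134 and 144: 278
merge 182 and 278: 460
Each symbol's bit-cost is frequency × depth; summing gives 1345 bits (equivalently 44 + 103 + 134 + 144 + 182 + 278 + 460).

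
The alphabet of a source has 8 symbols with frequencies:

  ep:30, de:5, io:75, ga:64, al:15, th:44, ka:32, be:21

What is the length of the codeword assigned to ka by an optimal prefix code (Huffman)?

Build the tree from the bottom:
merge de(5) and al(15): 20
merge 20 and be(21): 41
merge ep(30) and ka(32): 62
merge 41 and th(44): 85
merge 62 and ga(64): 126
merge io(75) and 85: 160
merge 126 and 160: 286
ka sits 3 levels below the root, so its codeword is 3 bits.

3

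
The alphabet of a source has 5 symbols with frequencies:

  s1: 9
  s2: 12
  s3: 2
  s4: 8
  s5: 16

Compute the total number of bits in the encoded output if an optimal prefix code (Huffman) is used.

104

Build the Huffman tree bottom-up:
merge s3(2) and s4(8): 10
merge s1(9) and 10: 19
merge s2(12) and s5(16): 28
merge 19 and 28: 47
Each symbol's bit-cost is frequency × depth; summing gives 104 bits (equivalently 10 + 19 + 28 + 47).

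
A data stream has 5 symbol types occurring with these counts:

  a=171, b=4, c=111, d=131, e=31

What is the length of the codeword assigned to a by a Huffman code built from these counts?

Repeatedly merge the two smallest:
combine b(4), e(31) → 35
combine 35, c(111) → 146
combine d(131), 146 → 277
combine a(171), 277 → 448
a is merged only at the final step, so code length = 1.

1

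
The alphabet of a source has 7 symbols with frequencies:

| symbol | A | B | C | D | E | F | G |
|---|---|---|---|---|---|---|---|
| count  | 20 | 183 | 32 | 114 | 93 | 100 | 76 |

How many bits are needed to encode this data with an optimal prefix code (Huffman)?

1609

Merge the two smallest weights repeatedly:
merge A(20) and C(32): 52
merge 52 and G(76): 128
merge E(93) and F(100): 193
merge D(114) and 128: 242
merge B(183) and 193: 376
merge 242 and 376: 618
The encoded length is the sum of every internal node's weight: 52 + 128 + 193 + 242 + 376 + 618 = 1609 bits.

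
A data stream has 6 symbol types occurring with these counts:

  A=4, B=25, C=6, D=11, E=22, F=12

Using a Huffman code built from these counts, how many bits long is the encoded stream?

191

Merge the two smallest weights repeatedly:
combine A(4), C(6) → 10
combine 10, D(11) → 21
combine F(12), 21 → 33
combine E(22), B(25) → 47
combine 33, 47 → 80
The encoded length is the sum of every internal node's weight: 10 + 21 + 33 + 47 + 80 = 191 bits.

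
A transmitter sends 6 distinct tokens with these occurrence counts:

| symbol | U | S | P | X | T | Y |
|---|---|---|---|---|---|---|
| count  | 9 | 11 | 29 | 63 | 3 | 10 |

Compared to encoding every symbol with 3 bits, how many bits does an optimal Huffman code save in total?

122

Fixed-length: 3 bits × 125 symbols = 375 bits.
Huffman merges:
merge T(3) and U(9): 12
merge Y(10) and S(11): 21
merge 12 and 21: 33
merge P(29) and 33: 62
merge 62 and X(63): 125
Huffman total = 12 + 21 + 33 + 62 + 125 = 253 bits.
Saving = 375 − 253 = 122 bits.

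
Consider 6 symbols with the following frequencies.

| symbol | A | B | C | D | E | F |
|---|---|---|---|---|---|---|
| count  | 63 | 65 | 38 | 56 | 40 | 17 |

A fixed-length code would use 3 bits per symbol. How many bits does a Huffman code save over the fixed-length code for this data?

Fixed-length: 3 bits × 279 symbols = 837 bits.
Huffman merges:
merge F(17) and C(38): 55
merge E(40) and 55: 95
merge D(56) and A(63): 119
merge B(65) and 95: 160
merge 119 and 160: 279
Huffman total = 55 + 95 + 119 + 160 + 279 = 708 bits.
Saving = 837 − 708 = 129 bits.

129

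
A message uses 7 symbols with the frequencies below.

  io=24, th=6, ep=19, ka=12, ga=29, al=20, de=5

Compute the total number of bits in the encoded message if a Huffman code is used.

Merge the two smallest weights repeatedly:
combine de(5), th(6) → 11
combine 11, ka(12) → 23
combine ep(19), al(20) → 39
combine 23, io(24) → 47
combine ga(29), 39 → 68
combine 47, 68 → 115
Total encoded bits = sum of merged weights = 11 + 23 + 39 + 47 + 68 + 115 = 303.

303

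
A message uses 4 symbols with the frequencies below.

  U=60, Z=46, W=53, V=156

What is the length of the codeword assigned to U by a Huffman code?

2

Repeatedly merge the two smallest:
merge Z(46) and W(53): 99
merge U(60) and 99: 159
merge V(156) and 159: 315
U's leaf is at depth 2, giving a 2-bit codeword.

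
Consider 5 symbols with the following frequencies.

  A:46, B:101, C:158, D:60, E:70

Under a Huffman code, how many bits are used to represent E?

Build the tree from the bottom:
A(46) + D(60) → 106
E(70) + B(101) → 171
106 + C(158) → 264
171 + 264 → 435
E sits 2 levels below the root, so its codeword is 2 bits.

2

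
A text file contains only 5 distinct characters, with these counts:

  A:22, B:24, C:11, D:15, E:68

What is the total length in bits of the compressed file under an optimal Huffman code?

Greedily combine the two least-frequent nodes:
merge C(11) and D(15): 26
merge A(22) and B(24): 46
merge 26 and 46: 72
merge E(68) and 72: 140
Each symbol's bit-cost is frequency × depth; summing gives 284 bits (equivalently 26 + 46 + 72 + 140).

284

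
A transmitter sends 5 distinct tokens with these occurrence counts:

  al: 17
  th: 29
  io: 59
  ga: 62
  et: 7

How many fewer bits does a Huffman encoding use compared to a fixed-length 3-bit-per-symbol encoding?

159

Fixed-length: 3 bits × 174 symbols = 522 bits.
Huffman merges:
et(7) + al(17) → 24
24 + th(29) → 53
53 + io(59) → 112
ga(62) + 112 → 174
Huffman total = 24 + 53 + 112 + 174 = 363 bits.
Saving = 522 − 363 = 159 bits.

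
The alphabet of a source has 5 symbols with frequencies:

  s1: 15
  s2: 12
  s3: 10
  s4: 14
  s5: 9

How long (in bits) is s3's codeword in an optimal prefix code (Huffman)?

3

Repeatedly merge the two smallest:
s5(9) + s3(10) → 19
s2(12) + s4(14) → 26
s1(15) + 19 → 34
26 + 34 → 60
The subtree containing s3 is merged 3 times, so code length = 3.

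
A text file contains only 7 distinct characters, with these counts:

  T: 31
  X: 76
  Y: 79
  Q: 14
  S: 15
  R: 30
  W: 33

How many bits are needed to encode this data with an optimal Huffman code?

Build the Huffman tree bottom-up:
merge Q(14) and S(15): 29
merge 29 and R(30): 59
merge T(31) and W(33): 64
merge 59 and 64: 123
merge X(76) and Y(79): 155
merge 123 and 155: 278
Each symbol's bit-cost is frequency × depth; summing gives 708 bits (equivalently 29 + 59 + 64 + 123 + 155 + 278).

708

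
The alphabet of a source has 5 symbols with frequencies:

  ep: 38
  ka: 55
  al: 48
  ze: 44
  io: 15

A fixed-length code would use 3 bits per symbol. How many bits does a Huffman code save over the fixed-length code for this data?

Fixed-length: 3 bits × 200 symbols = 600 bits.
Huffman merges:
merge io(15) and ep(38): 53
merge ze(44) and al(48): 92
merge 53 and ka(55): 108
merge 92 and 108: 200
Huffman total = 53 + 92 + 108 + 200 = 453 bits.
Saving = 600 − 453 = 147 bits.

147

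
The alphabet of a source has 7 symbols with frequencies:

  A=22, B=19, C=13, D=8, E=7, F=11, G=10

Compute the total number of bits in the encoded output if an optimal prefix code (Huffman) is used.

244

Greedily combine the two least-frequent nodes:
E(7) + D(8) → 15
G(10) + F(11) → 21
C(13) + 15 → 28
B(19) + 21 → 40
A(22) + 28 → 50
40 + 50 → 90
Total encoded bits = sum of merged weights = 15 + 21 + 28 + 40 + 50 + 90 = 244.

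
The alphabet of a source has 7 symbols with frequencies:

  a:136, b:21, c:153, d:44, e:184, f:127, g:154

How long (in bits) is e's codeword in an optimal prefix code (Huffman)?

Huffman merges, smallest pair first:
combine b(21), d(44) → 65
combine 65, f(127) → 192
combine a(136), c(153) → 289
combine g(154), e(184) → 338
combine 192, 289 → 481
combine 338, 481 → 819
e's leaf is at depth 2, giving a 2-bit codeword.

2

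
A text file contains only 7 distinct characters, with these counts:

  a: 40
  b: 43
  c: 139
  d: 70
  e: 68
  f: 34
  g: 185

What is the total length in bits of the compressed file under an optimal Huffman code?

1487

Greedily combine the two least-frequent nodes:
f(34) + a(40) → 74
b(43) + e(68) → 111
d(70) + 74 → 144
111 + c(139) → 250
144 + g(185) → 329
250 + 329 → 579
Each symbol's bit-cost is frequency × depth; summing gives 1487 bits (equivalently 74 + 111 + 144 + 250 + 329 + 579).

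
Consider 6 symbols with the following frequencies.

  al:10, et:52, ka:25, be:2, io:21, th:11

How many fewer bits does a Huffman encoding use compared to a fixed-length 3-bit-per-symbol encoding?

Fixed-length: 3 bits × 121 symbols = 363 bits.
Huffman merges:
be(2) + al(10) → 12
th(11) + 12 → 23
io(21) + 23 → 44
ka(25) + 44 → 69
et(52) + 69 → 121
Huffman total = 12 + 23 + 44 + 69 + 121 = 269 bits.
Saving = 363 − 269 = 94 bits.

94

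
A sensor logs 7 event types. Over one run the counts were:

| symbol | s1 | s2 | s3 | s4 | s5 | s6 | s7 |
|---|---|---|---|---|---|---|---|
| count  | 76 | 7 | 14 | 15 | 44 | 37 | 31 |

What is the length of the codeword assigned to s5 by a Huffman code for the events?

2

Repeatedly merge the two smallest:
merge s2(7) and s3(14): 21
merge s4(15) and 21: 36
merge s7(31) and 36: 67
merge s6(37) and s5(44): 81
merge 67 and s1(76): 143
merge 81 and 143: 224
s5's leaf is at depth 2, giving a 2-bit codeword.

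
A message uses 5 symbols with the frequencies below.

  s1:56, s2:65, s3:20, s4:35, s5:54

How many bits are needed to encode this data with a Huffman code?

515

Greedily combine the two least-frequent nodes:
merge s3(20) and s4(35): 55
merge s5(54) and 55: 109
merge s1(56) and s2(65): 121
merge 109 and 121: 230
Each symbol's bit-cost is frequency × depth; summing gives 515 bits (equivalently 55 + 109 + 121 + 230).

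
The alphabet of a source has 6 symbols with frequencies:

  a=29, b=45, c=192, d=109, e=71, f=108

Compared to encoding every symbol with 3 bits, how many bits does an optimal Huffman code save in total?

Fixed-length: 3 bits × 554 symbols = 1662 bits.
Huffman merges:
combine a(29), b(45) → 74
combine e(71), 74 → 145
combine f(108), d(109) → 217
combine 145, c(192) → 337
combine 217, 337 → 554
Huffman total = 74 + 145 + 217 + 337 + 554 = 1327 bits.
Saving = 1662 − 1327 = 335 bits.

335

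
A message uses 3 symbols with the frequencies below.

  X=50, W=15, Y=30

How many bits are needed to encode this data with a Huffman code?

140

Merge the two smallest weights repeatedly:
W(15) + Y(30) → 45
45 + X(50) → 95
Total encoded bits = sum of merged weights = 45 + 95 = 140.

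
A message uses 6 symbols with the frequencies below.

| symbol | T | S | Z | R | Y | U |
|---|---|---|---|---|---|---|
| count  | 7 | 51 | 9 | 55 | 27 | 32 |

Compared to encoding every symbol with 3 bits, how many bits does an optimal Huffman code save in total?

Fixed-length: 3 bits × 181 symbols = 543 bits.
Huffman merges:
T(7) + Z(9) → 16
16 + Y(27) → 43
U(32) + 43 → 75
S(51) + R(55) → 106
75 + 106 → 181
Huffman total = 16 + 43 + 75 + 106 + 181 = 421 bits.
Saving = 543 − 421 = 122 bits.

122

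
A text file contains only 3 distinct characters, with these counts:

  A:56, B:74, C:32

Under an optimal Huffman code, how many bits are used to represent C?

Repeatedly merge the two smallest:
merge C(32) and A(56): 88
merge B(74) and 88: 162
C sits 2 levels below the root, so its codeword is 2 bits.

2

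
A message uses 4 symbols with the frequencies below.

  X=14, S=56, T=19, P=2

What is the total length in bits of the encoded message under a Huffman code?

Merge the two smallest weights repeatedly:
combine P(2), X(14) → 16
combine 16, T(19) → 35
combine 35, S(56) → 91
Total encoded bits = sum of merged weights = 16 + 35 + 91 = 142.

142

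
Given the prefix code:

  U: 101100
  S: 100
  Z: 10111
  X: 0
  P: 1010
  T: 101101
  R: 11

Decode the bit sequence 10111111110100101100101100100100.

Read left to right; each codeword is recognised as soon as it completes (prefix code):
  10111→Z | 11→R | 11→R | 1010→P | 0→X | 101100→U | 101100→U | 100→S | 100→S
Decoded message: ZRRPXUUSS

ZRRPXUUSS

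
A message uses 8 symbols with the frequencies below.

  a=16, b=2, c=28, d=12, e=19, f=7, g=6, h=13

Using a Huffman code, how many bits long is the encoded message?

Build the Huffman tree bottom-up:
combine b(2), g(6) → 8
combine f(7), 8 → 15
combine d(12), h(13) → 25
combine 15, a(16) → 31
combine e(19), 25 → 44
combine c(28), 31 → 59
combine 44, 59 → 103
The encoded length is the sum of every internal node's weight: 8 + 15 + 25 + 31 + 44 + 59 + 103 = 285 bits.

285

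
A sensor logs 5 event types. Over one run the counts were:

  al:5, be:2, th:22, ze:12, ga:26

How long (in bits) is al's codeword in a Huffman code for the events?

Build the tree from the bottom:
merge be(2) and al(5): 7
merge 7 and ze(12): 19
merge 19 and th(22): 41
merge ga(26) and 41: 67
al sits 4 levels below the root, so its codeword is 4 bits.

4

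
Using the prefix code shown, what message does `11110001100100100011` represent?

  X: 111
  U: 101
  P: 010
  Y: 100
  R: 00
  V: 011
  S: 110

Read left to right; each codeword is recognised as soon as it completes (prefix code):
  111→X | 100→Y | 011→V | 00→R | 100→Y | 100→Y | 011→V
Decoded message: XYVRYYV

XYVRYYV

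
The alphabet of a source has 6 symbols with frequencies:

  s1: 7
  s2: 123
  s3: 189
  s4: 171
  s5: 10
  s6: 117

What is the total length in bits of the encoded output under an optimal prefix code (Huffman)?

Merge the two smallest weights repeatedly:
combine s1(7), s5(10) → 17
combine 17, s6(117) → 134
combine s2(123), 134 → 257
combine s4(171), s3(189) → 360
combine 257, 360 → 617
The encoded length is the sum of every internal node's weight: 17 + 134 + 257 + 360 + 617 = 1385 bits.

1385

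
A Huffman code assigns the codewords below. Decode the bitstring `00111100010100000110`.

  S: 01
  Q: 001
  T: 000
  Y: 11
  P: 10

QYPQSTQP

Read left to right; each codeword is recognised as soon as it completes (prefix code):
  001→Q | 11→Y | 10→P | 001→Q | 01→S | 000→T | 001→Q | 10→P
Decoded message: QYPQSTQP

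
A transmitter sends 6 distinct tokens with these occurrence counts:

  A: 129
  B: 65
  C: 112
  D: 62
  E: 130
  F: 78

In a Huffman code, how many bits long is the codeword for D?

Huffman merges, smallest pair first:
merge D(62) and B(65): 127
merge F(78) and C(112): 190
merge 127 and A(129): 256
merge E(130) and 190: 320
merge 256 and 320: 576
D's leaf is at depth 3, giving a 3-bit codeword.

3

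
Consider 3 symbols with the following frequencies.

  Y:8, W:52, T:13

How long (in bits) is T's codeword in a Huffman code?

2

Huffman merges, smallest pair first:
merge Y(8) and T(13): 21
merge 21 and W(52): 73
The subtree containing T is merged 2 times, so code length = 2.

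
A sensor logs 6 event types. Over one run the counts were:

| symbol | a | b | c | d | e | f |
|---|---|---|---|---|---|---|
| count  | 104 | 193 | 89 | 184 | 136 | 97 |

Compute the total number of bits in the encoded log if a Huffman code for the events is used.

Merge the two smallest weights repeatedly:
c(89) + f(97) → 186
a(104) + e(136) → 240
d(184) + 186 → 370
b(193) + 240 → 433
370 + 433 → 803
Each symbol's bit-cost is frequency × depth; summing gives 2032 bits (equivalently 186 + 240 + 370 + 433 + 803).

2032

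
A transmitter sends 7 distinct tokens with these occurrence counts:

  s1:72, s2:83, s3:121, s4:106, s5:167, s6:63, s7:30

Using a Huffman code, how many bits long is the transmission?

1731

Greedily combine the two least-frequent nodes:
combine s7(30), s6(63) → 93
combine s1(72), s2(83) → 155
combine 93, s4(106) → 199
combine s3(121), 155 → 276
combine s5(167), 199 → 366
combine 276, 366 → 642
Each symbol's bit-cost is frequency × depth; summing gives 1731 bits (equivalently 93 + 155 + 199 + 276 + 366 + 642).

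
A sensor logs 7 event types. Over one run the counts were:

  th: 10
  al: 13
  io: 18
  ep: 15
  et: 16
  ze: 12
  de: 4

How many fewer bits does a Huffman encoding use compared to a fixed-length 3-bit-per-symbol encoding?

Fixed-length: 3 bits × 88 symbols = 264 bits.
Huffman merges:
merge de(4) and th(10): 14
merge ze(12) and al(13): 25
merge 14 and ep(15): 29
merge et(16) and io(18): 34
merge 25 and 29: 54
merge 34 and 54: 88
Huffman total = 14 + 25 + 29 + 34 + 54 + 88 = 244 bits.
Saving = 264 − 244 = 20 bits.

20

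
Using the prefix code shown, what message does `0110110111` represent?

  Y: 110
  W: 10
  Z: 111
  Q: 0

Read left to right; each codeword is recognised as soon as it completes (prefix code):
  0→Q | 110→Y | 110→Y | 111→Z
Decoded message: QYYZ

QYYZ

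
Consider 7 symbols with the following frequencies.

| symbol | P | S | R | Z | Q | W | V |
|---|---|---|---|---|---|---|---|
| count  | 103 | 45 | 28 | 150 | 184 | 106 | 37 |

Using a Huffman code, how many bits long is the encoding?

Merge the two smallest weights repeatedly:
R(28) + V(37) → 65
S(45) + 65 → 110
P(103) + W(106) → 209
110 + Z(150) → 260
Q(184) + 209 → 393
260 + 393 → 653
The encoded length is the sum of every internal node's weight: 65 + 110 + 209 + 260 + 393 + 653 = 1690 bits.

1690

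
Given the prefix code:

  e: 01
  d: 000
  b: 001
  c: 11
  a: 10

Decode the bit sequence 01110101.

Read left to right; each codeword is recognised as soon as it completes (prefix code):
  01→e | 11→c | 01→e | 01→e
Decoded message: ecee

ecee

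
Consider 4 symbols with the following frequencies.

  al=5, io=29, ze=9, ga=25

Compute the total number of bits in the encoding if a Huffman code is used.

121

Greedily combine the two least-frequent nodes:
al(5) + ze(9) → 14
14 + ga(25) → 39
io(29) + 39 → 68
The encoded length is the sum of every internal node's weight: 14 + 39 + 68 = 121 bits.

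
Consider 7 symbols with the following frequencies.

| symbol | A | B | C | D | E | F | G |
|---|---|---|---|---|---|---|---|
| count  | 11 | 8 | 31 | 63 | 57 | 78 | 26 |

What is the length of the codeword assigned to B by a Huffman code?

5

Huffman merges, smallest pair first:
B(8) + A(11) → 19
19 + G(26) → 45
C(31) + 45 → 76
E(57) + D(63) → 120
76 + F(78) → 154
120 + 154 → 274
B sits 5 levels below the root, so its codeword is 5 bits.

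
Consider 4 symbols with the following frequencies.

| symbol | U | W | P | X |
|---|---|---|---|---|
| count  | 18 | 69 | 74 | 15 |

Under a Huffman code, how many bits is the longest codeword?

3

Merge the two lowest-weight nodes at each step:
merge X(15) and U(18): 33
merge 33 and W(69): 102
merge P(74) and 102: 176
The first pair merged (X, U) ends up deepest, at depth 3.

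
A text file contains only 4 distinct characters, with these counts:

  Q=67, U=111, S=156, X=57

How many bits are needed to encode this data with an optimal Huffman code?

Greedily combine the two least-frequent nodes:
X(57) + Q(67) → 124
U(111) + 124 → 235
S(156) + 235 → 391
The encoded length is the sum of every internal node's weight: 124 + 235 + 391 = 750 bits.

750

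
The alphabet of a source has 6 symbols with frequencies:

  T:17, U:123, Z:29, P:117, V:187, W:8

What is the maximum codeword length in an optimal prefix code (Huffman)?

5

Merge the two lowest-weight nodes at each step:
W(8) + T(17) → 25
25 + Z(29) → 54
54 + P(117) → 171
U(123) + 171 → 294
V(187) + 294 → 481
The first pair merged (W, T) ends up deepest, at depth 5.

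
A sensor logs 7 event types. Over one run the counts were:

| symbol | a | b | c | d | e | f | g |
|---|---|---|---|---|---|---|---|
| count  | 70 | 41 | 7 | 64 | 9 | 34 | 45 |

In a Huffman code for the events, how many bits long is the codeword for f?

3

Build the tree from the bottom:
combine c(7), e(9) → 16
combine 16, f(34) → 50
combine b(41), g(45) → 86
combine 50, d(64) → 114
combine a(70), 86 → 156
combine 114, 156 → 270
f's leaf is at depth 3, giving a 3-bit codeword.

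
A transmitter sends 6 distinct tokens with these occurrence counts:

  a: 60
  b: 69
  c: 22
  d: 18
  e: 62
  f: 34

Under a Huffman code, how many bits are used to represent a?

2

Huffman merges, smallest pair first:
merge d(18) and c(22): 40
merge f(34) and 40: 74
merge a(60) and e(62): 122
merge b(69) and 74: 143
merge 122 and 143: 265
a's leaf is at depth 2, giving a 2-bit codeword.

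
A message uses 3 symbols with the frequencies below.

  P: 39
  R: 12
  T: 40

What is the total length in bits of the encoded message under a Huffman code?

Greedily combine the two least-frequent nodes:
merge R(12) and P(39): 51
merge T(40) and 51: 91
The encoded length is the sum of every internal node's weight: 51 + 91 = 142 bits.

142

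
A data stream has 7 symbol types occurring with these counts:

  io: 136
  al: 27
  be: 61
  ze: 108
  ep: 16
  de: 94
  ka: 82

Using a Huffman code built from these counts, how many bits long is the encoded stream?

1371

Greedily combine the two least-frequent nodes:
ep(16) + al(27) → 43
43 + be(61) → 104
ka(82) + de(94) → 176
104 + ze(108) → 212
io(136) + 176 → 312
212 + 312 → 524
Each symbol's bit-cost is frequency × depth; summing gives 1371 bits (equivalently 43 + 104 + 176 + 212 + 312 + 524).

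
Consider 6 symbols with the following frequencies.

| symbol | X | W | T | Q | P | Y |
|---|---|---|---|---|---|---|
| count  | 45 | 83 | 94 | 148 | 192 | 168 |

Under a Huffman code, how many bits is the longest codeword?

Merge the two lowest-weight nodes at each step:
X(45) + W(83) → 128
T(94) + 128 → 222
Q(148) + Y(168) → 316
P(192) + 222 → 414
316 + 414 → 730
The first pair merged (X, W) ends up deepest, at depth 4.

4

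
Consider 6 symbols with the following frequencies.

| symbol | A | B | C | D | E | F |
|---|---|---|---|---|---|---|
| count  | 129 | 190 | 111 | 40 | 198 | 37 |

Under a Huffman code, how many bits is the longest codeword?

Merge the two lowest-weight nodes at each step:
F(37) + D(40) → 77
77 + C(111) → 188
A(129) + 188 → 317
B(190) + E(198) → 388
317 + 388 → 705
The rarest symbols sit at the bottom; the longest codeword is 4 bits.

4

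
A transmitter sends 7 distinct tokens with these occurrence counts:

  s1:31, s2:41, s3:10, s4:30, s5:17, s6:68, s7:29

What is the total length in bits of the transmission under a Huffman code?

Greedily combine the two least-frequent nodes:
merge s3(10) and s5(17): 27
merge 27 and s7(29): 56
merge s4(30) and s1(31): 61
merge s2(41) and 56: 97
merge 61 and s6(68): 129
merge 97 and 129: 226
Each symbol's bit-cost is frequency × depth; summing gives 596 bits (equivalently 27 + 56 + 61 + 97 + 129 + 226).

596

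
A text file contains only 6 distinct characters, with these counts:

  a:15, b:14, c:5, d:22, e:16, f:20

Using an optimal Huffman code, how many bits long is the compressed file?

Build the Huffman tree bottom-up:
combine c(5), b(14) → 19
combine a(15), e(16) → 31
combine 19, f(20) → 39
combine d(22), 31 → 53
combine 39, 53 → 92
Total encoded bits = sum of merged weights = 19 + 31 + 39 + 53 + 92 = 234.

234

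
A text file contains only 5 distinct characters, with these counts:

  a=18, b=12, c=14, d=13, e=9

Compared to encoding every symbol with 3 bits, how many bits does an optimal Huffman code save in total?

45

Fixed-length: 3 bits × 66 symbols = 198 bits.
Huffman merges:
e(9) + b(12) → 21
d(13) + c(14) → 27
a(18) + 21 → 39
27 + 39 → 66
Huffman total = 21 + 27 + 39 + 66 = 153 bits.
Saving = 198 − 153 = 45 bits.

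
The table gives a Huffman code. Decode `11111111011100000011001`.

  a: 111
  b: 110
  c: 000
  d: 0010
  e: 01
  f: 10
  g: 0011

Read left to right; each codeword is recognised as soon as it completes (prefix code):
  111→a | 111→a | 110→b | 111→a | 000→c | 000→c | 110→b | 01→e
Decoded message: aabaccbe

aabaccbe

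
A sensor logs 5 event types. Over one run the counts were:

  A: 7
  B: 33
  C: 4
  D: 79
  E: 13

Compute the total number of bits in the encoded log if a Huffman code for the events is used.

228

Merge the two smallest weights repeatedly:
combine C(4), A(7) → 11
combine 11, E(13) → 24
combine 24, B(33) → 57
combine 57, D(79) → 136
Total encoded bits = sum of merged weights = 11 + 24 + 57 + 136 = 228.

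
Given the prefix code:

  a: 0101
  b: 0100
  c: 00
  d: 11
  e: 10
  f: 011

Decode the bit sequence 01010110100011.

Read left to right; each codeword is recognised as soon as it completes (prefix code):
  0101→a | 011→f | 0100→b | 011→f
Decoded message: afbf

afbf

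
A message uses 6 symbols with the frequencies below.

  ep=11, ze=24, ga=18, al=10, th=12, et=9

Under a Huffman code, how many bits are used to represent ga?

2

Huffman merges, smallest pair first:
et(9) + al(10) → 19
ep(11) + th(12) → 23
ga(18) + 19 → 37
23 + ze(24) → 47
37 + 47 → 84
ga's leaf is at depth 2, giving a 2-bit codeword.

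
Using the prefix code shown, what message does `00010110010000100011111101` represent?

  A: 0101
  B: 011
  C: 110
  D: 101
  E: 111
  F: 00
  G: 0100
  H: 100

FAHHFHBED

Read left to right; each codeword is recognised as soon as it completes (prefix code):
  00→F | 0101→A | 100→H | 100→H | 00→F | 100→H | 011→B | 111→E | 101→D
Decoded message: FAHHFHBED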